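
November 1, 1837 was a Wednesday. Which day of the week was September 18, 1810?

Count forward from the earlier date (September 18, 1810) to the later (November 1, 1837):
Day-of-year of September 18, 1810: 261.
Day-of-year of November 1, 1837: 305.
1810 has 365 days, so 365 − 261 = 104 days remain in 1810.
Full years 1811–1836: 19 common + 7 leap = 19×365 + 7×366 = 9497 days.
Total: 104 + 9497 + 305 = 9906 days.
9906 mod 7 = 1, so 1 day before Wednesday is Tuesday.

Tuesday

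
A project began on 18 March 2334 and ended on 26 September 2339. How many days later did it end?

March 18, 2334 → March 18, 2335: 365 days.
March 18, 2335 → March 18, 2336: 366 days (2336 is a leap year).
March 18, 2336 → March 18, 2337: 365 days.
March 18, 2337 → March 18, 2338: 365 days.
March 18, 2338 → March 18, 2339: 365 days.
March 2339: 31 − 18 = 13 days remain.
Then April (30), May (31), June (30), July (31), August (31): 30 + 31 + 30 + 31 + 31 = 153 days.
September 1–26, 2339: 26 days.
Residual: 192 days.
Total: 2018 days.

2018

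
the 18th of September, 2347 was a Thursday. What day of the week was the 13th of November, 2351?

Day-of-year of September 18, 2347: 261.
Day-of-year of November 13, 2351: 317.
2347 has 365 days, so 365 − 261 = 104 days remain in 2347.
Full years: 2348: 366; 2349: 365; 2350: 365. Sum = 1096.
Total: 104 + 1096 + 317 = 1517 days.
1517 mod 7 = 5, so 5 days after Thursday is Tuesday.

Tuesday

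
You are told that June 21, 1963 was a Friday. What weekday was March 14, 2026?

Saturday

Day-of-year of June 21, 1963: 172.
Day-of-year of March 14, 2026: 73.
1963 has 365 days, so 365 − 172 = 193 days remain in 1963.
Full years 1964–2025: 46 common + 16 leap = 46×365 + 16×366 = 22646 days.
Total: 193 + 22646 + 73 = 22912 days.
22912 mod 7 = 1, so 1 day after Friday is Saturday.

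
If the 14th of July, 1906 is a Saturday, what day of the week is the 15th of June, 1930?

Sunday

From July 14, 1906 to July 14, 1929: 23 years, of which 6 contain a Feb 29 — 17×365 + 6×366 = 8401 days.
July 1929: 31 − 14 = 17 days remain.
Then 10 full months totalling 304 days.
June 1–15, 1930: 15 days.
Residual: 336 days.
Total: 8737 days.
8737 mod 7 = 1, so 1 day after Saturday is Sunday.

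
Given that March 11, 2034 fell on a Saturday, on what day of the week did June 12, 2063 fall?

Tuesday

From March 11, 2034 to March 11, 2063: 29 years, of which 7 contain a Feb 29 — 22×365 + 7×366 = 10592 days.
March 2063: 31 − 11 = 20 days remain.
Then April (30), May (31): 30 + 31 = 61 days.
June 1–12, 2063: 12 days.
Residual: 93 days.
Total: 10685 days.
10685 mod 7 = 3, so 3 days after Saturday is Tuesday.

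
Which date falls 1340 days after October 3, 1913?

June 4, 1917

Count 1340 days after October 3, 1913:
Day-of-year of October 3, 1913: 276.
Day-of-year of June 4, 1917: 155.
1913 has 365 days, so 365 − 276 = 89 days remain in 1913.
Full years: 1914: 365; 1915: 365; 1916: 366. Sum = 1096.
Total: 89 + 1096 + 155 = 1340 days.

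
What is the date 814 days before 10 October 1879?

18 July 1877

Count 814 days before October 10, 1879:
Day-of-year of July 18, 1877: 199.
Day-of-year of October 10, 1879: 283.
1877 has 365 days, so 365 − 199 = 166 days remain in 1877.
Full years: 1878: 365. Sum = 365.
Total: 166 + 365 + 283 = 814 days.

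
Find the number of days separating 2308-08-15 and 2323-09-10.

Day-of-year of August 15, 2308: 228.
Day-of-year of September 10, 2323: 253.
2308 has 366 days, so 366 − 228 = 138 days remain in 2308.
Full years 2309–2322: 11 common + 3 leap = 11×365 + 3×366 = 5113 days.
Total: 138 + 5113 + 253 = 5504 days.

5504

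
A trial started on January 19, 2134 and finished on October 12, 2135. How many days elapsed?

January 19, 2134 → January 19, 2135: 365 days.
January 2135: 31 − 19 = 12 days remain.
Then February 2135 (28), March (31), April (30), May (31), June (30), July (31), August (31), September (30): 28 + 31 + 30 + 31 + 30 + 31 + 31 + 30 = 242 days.
October 1–12, 2135: 12 days.
Residual: 266 days.
Total: 631 days.

631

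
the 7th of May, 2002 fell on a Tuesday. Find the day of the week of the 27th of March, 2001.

Tuesday

Count forward from the earlier date (March 27, 2001) to the later (May 7, 2002):
Day-of-year of March 27, 2001: 86.
Day-of-year of May 7, 2002: 127.
2001 has 365 days, so 365 − 86 = 279 days remain in 2001.
Total: 279 + 127 = 406 days.
406 is a multiple of 7, so the 27th of March, 2001 falls on the same weekday: Tuesday.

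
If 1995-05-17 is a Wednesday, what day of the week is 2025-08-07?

Thursday

From May 17, 1995 to May 17, 2025: 30 years, of which 8 contain a Feb 29 — 22×365 + 8×366 = 10958 days.
(2000 is a leap year (divisible by 400).)
May 2025: 31 − 17 = 14 days remain.
Then June (30), July (31): 30 + 31 = 61 days.
August 1–7, 2025: 7 days.
Residual: 82 days.
Total: 11040 days.
11040 mod 7 = 1, so 1 day after Wednesday is Thursday.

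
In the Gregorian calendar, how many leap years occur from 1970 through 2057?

Years divisible by 4: 1972, 1976, …, 2056 — 22 in all.
2000 is divisible by 400, so still leap.
No century exceptions apply. Count: 22.

22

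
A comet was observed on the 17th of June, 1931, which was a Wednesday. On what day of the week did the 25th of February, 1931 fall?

Count forward from the earlier date (February 25, 1931) to the later (June 17, 1931):
February 1931: 28 − 25 = 3 days remain (1931 is not a leap year, so February has 28 days).
Then March (31), April (30), May (31): 31 + 30 + 31 = 92 days.
June 1–17, 1931: 17 days.
Total: 3 + 92 + 17 = 112 days.
112 is a multiple of 7, so the 25th of February, 1931 falls on the same weekday: Wednesday.

Wednesday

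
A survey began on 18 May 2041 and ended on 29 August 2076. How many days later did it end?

12887

Day-of-year of May 18, 2041: 138.
Day-of-year of August 29, 2076: 242.
2041 has 365 days, so 365 − 138 = 227 days remain in 2041.
Full years 2042–2075: 26 common + 8 leap = 26×365 + 8×366 = 12418 days.
Total: 227 + 12418 + 242 = 12887 days.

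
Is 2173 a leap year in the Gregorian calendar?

No

2173 is not a leap year.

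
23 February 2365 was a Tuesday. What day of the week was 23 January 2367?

Monday

Day-of-year of February 23, 2365: 54.
Day-of-year of January 23, 2367: 23.
2365 has 365 days, so 365 − 54 = 311 days remain in 2365.
Full years: 2366: 365. Sum = 365.
Total: 311 + 365 + 23 = 699 days.
699 mod 7 = 6, so 6 days after Tuesday is Monday.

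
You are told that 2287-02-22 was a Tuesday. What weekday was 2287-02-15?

Count forward from the earlier date (February 15, 2287) to the later (February 22, 2287):
Within February 2287: 22 − 15 = 7 days.
7 is a multiple of 7, so 2287-02-15 falls on the same weekday: Tuesday.

Tuesday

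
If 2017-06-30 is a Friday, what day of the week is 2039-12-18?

From June 30, 2017 to June 30, 2039: 22 years, of which 5 contain a Feb 29 — 17×365 + 5×366 = 8035 days.
June 2039: 30 − 30 = 0 days remain.
Then July (31), August (31), September (30), October (31), November (30): 31 + 31 + 30 + 31 + 30 = 153 days.
December 1–18, 2039: 18 days.
Residual: 171 days.
Total: 8206 days.
8206 mod 7 = 2, so 2 days after Friday is Sunday.

Sunday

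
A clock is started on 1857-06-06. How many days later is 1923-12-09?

24291

Day-of-year of June 6, 1857: 157.
Day-of-year of December 9, 1923: 343.
1857 has 365 days, so 365 − 157 = 208 days remain in 1857.
Full years 1858–1922: 50 common + 15 leap = 50×365 + 15×366 = 23740 days.
Total: 208 + 23740 + 343 = 24291 days.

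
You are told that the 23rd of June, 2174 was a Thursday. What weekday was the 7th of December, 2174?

Wednesday

June 2174: 30 − 23 = 7 days remain.
Then July (31), August (31), September (30), October (31), November (30): 31 + 31 + 30 + 31 + 30 = 153 days.
December 1–7, 2174: 7 days.
Total: 7 + 153 + 7 = 167 days.
167 mod 7 = 6, so 6 days after Thursday is Wednesday.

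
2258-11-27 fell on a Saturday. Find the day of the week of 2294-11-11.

Day-of-year of November 27, 2258: 331.
Day-of-year of November 11, 2294: 315.
2258 has 365 days, so 365 − 331 = 34 days remain in 2258.
Full years 2259–2293: 26 common + 9 leap = 26×365 + 9×366 = 12784 days.
Total: 34 + 12784 + 315 = 13133 days.
13133 mod 7 = 1, so 1 day after Saturday is Sunday.

Sunday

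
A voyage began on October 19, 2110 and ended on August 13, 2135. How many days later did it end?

From October 19, 2110 to October 19, 2134: 24 years, of which 6 contain a Feb 29 — 18×365 + 6×366 = 8766 days.
October 2134: 31 − 19 = 12 days remain.
Then 9 full months totalling 273 days.
August 1–13, 2135: 13 days.
Residual: 298 days.
Total: 9064 days.

9064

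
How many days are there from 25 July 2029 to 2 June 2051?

From July 25, 2029 to July 25, 2050: 21 years, of which 5 contain a Feb 29 — 16×365 + 5×366 = 7670 days.
July 2050: 31 − 25 = 6 days remain.
Then 10 full months totalling 304 days.
June 1–2, 2051: 2 days.
Residual: 312 days.
Total: 7982 days.

7982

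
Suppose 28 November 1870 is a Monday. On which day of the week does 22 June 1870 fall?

Count forward from the earlier date (June 22, 1870) to the later (November 28, 1870):
June 1870: 30 − 22 = 8 days remain.
Then July (31), August (31), September (30), October (31): 31 + 31 + 30 + 31 = 123 days.
November 1–28, 1870: 28 days.
Total: 8 + 123 + 28 = 159 days.
159 mod 7 = 5, so 5 days before Monday is Wednesday.

Wednesday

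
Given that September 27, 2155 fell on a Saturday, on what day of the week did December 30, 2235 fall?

Wednesday

From September 27, 2155 to September 27, 2235: 80 years, of which 19 contain a Feb 29 — 61×365 + 19×366 = 29219 days.
(2200 is not a leap year (divisible by 100 but not 400).)
September 2235: 30 − 27 = 3 days remain.
Then October (31), November (30): 31 + 30 = 61 days.
December 1–30, 2235: 30 days.
Residual: 94 days.
Total: 29313 days.
29313 mod 7 = 4, so 4 days after Saturday is Wednesday.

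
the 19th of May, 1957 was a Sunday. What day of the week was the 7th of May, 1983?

Saturday

From May 19, 1957 to May 19, 1982: 25 years, of which 6 contain a Feb 29 — 19×365 + 6×366 = 9131 days.
May 1982: 31 − 19 = 12 days remain.
Then 11 full months totalling 334 days.
May 1–7, 1983: 7 days.
Residual: 353 days.
Total: 9484 days.
9484 mod 7 = 6, so 6 days after Sunday is Saturday.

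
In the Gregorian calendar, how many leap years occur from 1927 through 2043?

29

Years divisible by 4: 1928, 1932, …, 2040 — 29 in all.
2000 is divisible by 400, so still leap.
No century exceptions apply. Count: 29.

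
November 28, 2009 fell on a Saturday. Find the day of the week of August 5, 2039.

Friday

Day-of-year of November 28, 2009: 332.
Day-of-year of August 5, 2039: 217.
2009 has 365 days, so 365 − 332 = 33 days remain in 2009.
Full years 2010–2038: 22 common + 7 leap = 22×365 + 7×366 = 10592 days.
Total: 33 + 10592 + 217 = 10842 days.
10842 mod 7 = 6, so 6 days after Saturday is Friday.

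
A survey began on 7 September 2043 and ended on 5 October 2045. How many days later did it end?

September 7, 2043 → September 7, 2044: 366 days (2044 is a leap year).
September 7, 2044 → September 7, 2045: 365 days.
September 2045: 30 − 7 = 23 days remain.
October 1–5, 2045: 5 days.
Residual: 28 days.
Total: 759 days.

759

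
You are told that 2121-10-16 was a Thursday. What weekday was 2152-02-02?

From October 16, 2121 to October 16, 2151: 30 years, of which 7 contain a Feb 29 — 23×365 + 7×366 = 10957 days.
October 2151: 31 − 16 = 15 days remain.
Then November (30), December (31), January (31): 30 + 31 + 31 = 92 days.
February 1–2, 2152: 2 days (2152 is a leap year).
Residual: 109 days.
Total: 11066 days.
11066 mod 7 = 6, so 6 days after Thursday is Wednesday.

Wednesday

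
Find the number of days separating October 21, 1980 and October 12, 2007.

Day-of-year of October 21, 1980: 295.
Day-of-year of October 12, 2007: 285.
1980 has 366 days, so 366 − 295 = 71 days remain in 1980.
Full years 1981–2006: 20 common + 6 leap = 20×365 + 6×366 = 9496 days.
Total: 71 + 9496 + 285 = 9852 days.

9852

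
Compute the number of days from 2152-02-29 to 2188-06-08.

Day-of-year of February 29, 2152: 60.
Day-of-year of June 8, 2188: 160.
2152 has 366 days, so 366 − 60 = 306 days remain in 2152.
Full years 2153–2187: 27 common + 8 leap = 27×365 + 8×366 = 12783 days.
Total: 306 + 12783 + 160 = 13249 days.

13249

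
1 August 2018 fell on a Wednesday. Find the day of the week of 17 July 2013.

Wednesday

Count forward from the earlier date (July 17, 2013) to the later (August 1, 2018):
July 17, 2013 → July 17, 2014: 365 days.
July 17, 2014 → July 17, 2015: 365 days.
July 17, 2015 → July 17, 2016: 366 days (2016 is a leap year).
July 17, 2016 → July 17, 2017: 365 days.
July 17, 2017 → July 17, 2018: 365 days.
July 2018: 31 − 17 = 14 days remain.
August 1, 2018: 1 day.
Residual: 15 days.
Total: 1841 days.
1841 is a multiple of 7, so 17 July 2013 falls on the same weekday: Wednesday.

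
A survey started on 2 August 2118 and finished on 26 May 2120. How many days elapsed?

663

August 2118: 31 − 2 = 29 days remain.
Then 20 full months totalling 608 days.
May 1–26, 2120: 26 days.
Total: 29 + 608 + 26 = 663 days.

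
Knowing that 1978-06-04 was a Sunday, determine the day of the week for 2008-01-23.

From June 4, 1978 to June 4, 2007: 29 years, of which 7 contain a Feb 29 — 22×365 + 7×366 = 10592 days.
(2000 is a leap year (divisible by 400).)
June 2007: 30 − 4 = 26 days remain.
Then July (31), August (31), September (30), October (31), November (30), December (31): 31 + 31 + 30 + 31 + 30 + 31 = 184 days.
January 1–23, 2008: 23 days.
Residual: 233 days.
Total: 10825 days.
10825 mod 7 = 3, so 3 days after Sunday is Wednesday.

Wednesday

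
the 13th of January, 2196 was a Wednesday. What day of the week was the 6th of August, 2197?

Sunday

Day-of-year of January 13, 2196: 13.
Day-of-year of August 6, 2197: 218.
2196 has 366 days, so 366 − 13 = 353 days remain in 2196.
Total: 353 + 218 = 571 days.
571 mod 7 = 4, so 4 days after Wednesday is Sunday.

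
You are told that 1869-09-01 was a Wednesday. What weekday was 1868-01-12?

Sunday

Count forward from the earlier date (January 12, 1868) to the later (September 1, 1869):
Day-of-year of January 12, 1868: 12.
Day-of-year of September 1, 1869: 244.
1868 has 366 days, so 366 − 12 = 354 days remain in 1868.
Total: 354 + 244 = 598 days.
598 mod 7 = 3, so 3 days before Wednesday is Sunday.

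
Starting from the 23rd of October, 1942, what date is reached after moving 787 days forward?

the 18th of December, 1944

Count 787 days after October 23, 1942:
Day-of-year of October 23, 1942: 296.
Day-of-year of December 18, 1944: 353.
1942 has 365 days, so 365 − 296 = 69 days remain in 1942.
Full years: 1943: 365. Sum = 365.
Total: 69 + 365 + 353 = 787 days.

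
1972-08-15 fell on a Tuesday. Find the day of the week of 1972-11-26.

August 1972: 31 − 15 = 16 days remain.
Then September (30), October (31): 30 + 31 = 61 days.
November 1–26, 1972: 26 days.
Total: 16 + 61 + 26 = 103 days.
103 mod 7 = 5, so 5 days after Tuesday is Sunday.

Sunday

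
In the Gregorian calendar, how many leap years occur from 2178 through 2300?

Years divisible by 4: 2180, 2184, …, 2300 — 31 in all.
Of these, 2200, 2300 are divisible by 100 but not 400, so not leap.
Leap years: 31 − 2 = 29.

29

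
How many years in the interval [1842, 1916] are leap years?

18

Years divisible by 4: 1844, 1848, …, 1916 — 19 in all.
Of these, 1900 is divisible by 100 but not 400, so not leap.
Leap years: 19 − 1 = 18.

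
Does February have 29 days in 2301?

No

2301 is not a leap year.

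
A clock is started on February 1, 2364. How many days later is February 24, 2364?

23

Within February 2364: 24 − 1 = 23 days.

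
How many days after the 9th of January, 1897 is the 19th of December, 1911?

5456

Day-of-year of January 9, 1897: 9.
Day-of-year of December 19, 1911: 353.
1897 has 365 days, so 365 − 9 = 356 days remain in 1897.
Full years 1898–1910: 11 common + 2 leap = 11×365 + 2×366 = 4747 days.
Total: 356 + 4747 + 353 = 5456 days.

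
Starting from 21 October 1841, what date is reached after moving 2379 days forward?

26 April 1848

Count 2379 days after October 21, 1841:
Day-of-year of October 21, 1841: 294.
Day-of-year of April 26, 1848: 117.
1841 has 365 days, so 365 − 294 = 71 days remain in 1841.
Full years: 1842: 365; 1843: 365; 1844: 366; 1845: 365; 1846: 365; 1847: 365. Sum = 2191.
Total: 71 + 2191 + 117 = 2379 days.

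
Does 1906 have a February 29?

1906 is not a leap year.

No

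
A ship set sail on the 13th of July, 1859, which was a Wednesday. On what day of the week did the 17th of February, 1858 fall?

Wednesday

Count forward from the earlier date (February 17, 1858) to the later (July 13, 1859):
Day-of-year of February 17, 1858: 48.
Day-of-year of July 13, 1859: 194.
1858 has 365 days, so 365 − 48 = 317 days remain in 1858.
Total: 317 + 194 = 511 days.
511 is a multiple of 7, so the 17th of February, 1858 falls on the same weekday: Wednesday.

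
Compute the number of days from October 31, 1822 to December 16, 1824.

777

October 31, 1822 → October 31, 1823: 365 days.
October 31, 1823 → October 31, 1824: 366 days (1824 is a leap year).
October 1824: 31 − 31 = 0 days remain.
Then November (30): 30 days.
December 1–16, 1824: 16 days.
Residual: 46 days.
Total: 777 days.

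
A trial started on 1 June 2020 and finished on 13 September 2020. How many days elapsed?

June 2020: 30 − 1 = 29 days remain.
Then July (31), August (31): 31 + 31 = 62 days.
September 1–13, 2020: 13 days.
Total: 29 + 62 + 13 = 104 days.

104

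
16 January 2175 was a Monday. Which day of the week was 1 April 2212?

Wednesday

Day-of-year of January 16, 2175: 16.
Day-of-year of April 1, 2212: 92.
2175 has 365 days, so 365 − 16 = 349 days remain in 2175.
Full years 2176–2211: 28 common + 8 leap = 28×365 + 8×366 = 13148 days.
Total: 349 + 13148 + 92 = 13589 days.
13589 mod 7 = 2, so 2 days after Monday is Wednesday.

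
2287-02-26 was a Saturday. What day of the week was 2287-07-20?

Wednesday

February 2287: 28 − 26 = 2 days remain (2287 is not a leap year, so February has 28 days).
Then March (31), April (30), May (31), June (30): 31 + 30 + 31 + 30 = 122 days.
July 1–20, 2287: 20 days.
Total: 2 + 122 + 20 = 144 days.
144 mod 7 = 4, so 4 days after Saturday is Wednesday.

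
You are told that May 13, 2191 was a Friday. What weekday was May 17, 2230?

Day-of-year of May 13, 2191: 133.
Day-of-year of May 17, 2230: 137.
2191 has 365 days, so 365 − 133 = 232 days remain in 2191.
Full years 2192–2229: 29 common + 9 leap = 29×365 + 9×366 = 13879 days.
Total: 232 + 13879 + 137 = 14248 days.
14248 mod 7 = 3, so 3 days after Friday is Monday.

Monday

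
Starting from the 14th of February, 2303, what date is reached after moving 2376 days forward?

the 17th of August, 2309

Count 2376 days after February 14, 2303:
February 14, 2303 → February 14, 2304: 365 days.
February 14, 2304 → February 14, 2305: 366 days (2304 is a leap year).
February 14, 2305 → February 14, 2306: 365 days.
February 14, 2306 → February 14, 2307: 365 days.
February 14, 2307 → February 14, 2308: 365 days.
February 14, 2308 → February 14, 2309: 366 days (2308 is a leap year).
February 2309: 28 − 14 = 14 days remain (2309 is not a leap year, so February has 28 days).
Then March (31), April (30), May (31), June (30), July (31): 31 + 30 + 31 + 30 + 31 = 153 days.
August 1–17, 2309: 17 days.
Residual: 184 days.
Total: 2376 days.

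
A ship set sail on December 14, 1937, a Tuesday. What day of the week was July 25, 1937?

Count forward from the earlier date (July 25, 1937) to the later (December 14, 1937):
July 1937: 31 − 25 = 6 days remain.
Then August (31), September (30), October (31), November (30): 31 + 30 + 31 + 30 = 122 days.
December 1–14, 1937: 14 days.
Total: 6 + 122 + 14 = 142 days.
142 mod 7 = 2, so 2 days before Tuesday is Sunday.

Sunday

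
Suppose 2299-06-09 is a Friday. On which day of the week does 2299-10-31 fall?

Tuesday

June 2299: 30 − 9 = 21 days remain.
Then July (31), August (31), September (30): 31 + 31 + 30 = 92 days.
October 1–31, 2299: 31 days.
Total: 21 + 92 + 31 = 144 days.
144 mod 7 = 4, so 4 days after Friday is Tuesday.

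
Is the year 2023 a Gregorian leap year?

2023 is not a leap year.

No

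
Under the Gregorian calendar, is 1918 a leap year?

1918 is not a leap year.

No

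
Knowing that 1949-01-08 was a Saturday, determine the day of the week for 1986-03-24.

Monday

From January 8, 1949 to January 8, 1986: 37 years, of which 9 contain a Feb 29 — 28×365 + 9×366 = 13514 days.
January 1986: 31 − 8 = 23 days remain.
Then February 1986 (28): 28 days.
March 1–24, 1986: 24 days.
Residual: 75 days.
Total: 13589 days.
13589 mod 7 = 2, so 2 days after Saturday is Monday.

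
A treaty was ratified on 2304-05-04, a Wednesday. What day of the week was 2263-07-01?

Count forward from the earlier date (July 1, 2263) to the later (May 4, 2304):
From July 1, 2263 to July 1, 2303: 40 years, of which 9 contain a Feb 29 — 31×365 + 9×366 = 14609 days.
(2300 is not a leap year (divisible by 100 but not 400).)
July 2303: 31 − 1 = 30 days remain.
Then 9 full months totalling 274 days.
May 1–4, 2304: 4 days.
Residual: 308 days.
Total: 14917 days.
14917 is a multiple of 7, so 2263-07-01 falls on the same weekday: Wednesday.

Wednesday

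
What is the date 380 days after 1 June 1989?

16 June 1990

Count 380 days after June 1, 1989:
June 1989: 30 − 1 = 29 days remain.
Then 11 full months totalling 335 days.
June 1–16, 1990: 16 days.
Total: 29 + 335 + 16 = 380 days.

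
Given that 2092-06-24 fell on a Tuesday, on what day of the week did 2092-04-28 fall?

Monday

Count forward from the earlier date (April 28, 2092) to the later (June 24, 2092):
April 2092: 30 − 28 = 2 days remain.
Then May (31): 31 days.
June 1–24, 2092: 24 days.
Total: 2 + 31 + 24 = 57 days.
57 mod 7 = 1, so 1 day before Tuesday is Monday.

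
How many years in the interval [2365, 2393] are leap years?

Years divisible by 4 in [2365, 2393]: 2368, 2372, 2376, 2380, 2384, 2388, 2392.
No century exceptions apply. Count: 7.

7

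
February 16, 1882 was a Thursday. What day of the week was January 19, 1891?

Monday

Day-of-year of February 16, 1882: 47.
Day-of-year of January 19, 1891: 19.
1882 has 365 days, so 365 − 47 = 318 days remain in 1882.
Full years 1883–1890: 6 common + 2 leap = 6×365 + 2×366 = 2922 days.
Total: 318 + 2922 + 19 = 3259 days.
3259 mod 7 = 4, so 4 days after Thursday is Monday.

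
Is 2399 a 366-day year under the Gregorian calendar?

No

2399 is not a leap year.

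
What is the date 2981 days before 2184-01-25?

2175-11-27

Count 2981 days before January 25, 2184:
Day-of-year of November 27, 2175: 331.
Day-of-year of January 25, 2184: 25.
2175 has 365 days, so 365 − 331 = 34 days remain in 2175.
Full years 2176–2183: 6 common + 2 leap = 6×365 + 2×366 = 2922 days.
Total: 34 + 2922 + 25 = 2981 days.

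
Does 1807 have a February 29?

No

1807 is not a leap year.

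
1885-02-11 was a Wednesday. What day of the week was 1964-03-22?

From February 11, 1885 to February 11, 1964: 79 years, of which 18 contain a Feb 29 — 61×365 + 18×366 = 28853 days.
(1900 is not a leap year (divisible by 100 but not 400).)
February 1964: 29 − 11 = 18 days remain (1964 is a leap year, so February has 29 days).
March 1–22, 1964: 22 days.
Residual: 40 days.
Total: 28893 days.
28893 mod 7 = 4, so 4 days after Wednesday is Sunday.

Sunday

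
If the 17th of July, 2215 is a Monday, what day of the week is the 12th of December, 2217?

Friday

July 2215: 31 − 17 = 14 days remain.
Then 28 full months totalling 853 days.
December 1–12, 2217: 12 days.
Total: 14 + 853 + 12 = 879 days.
879 mod 7 = 4, so 4 days after Monday is Friday.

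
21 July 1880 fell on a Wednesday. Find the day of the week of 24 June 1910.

Friday

From July 21, 1880 to July 21, 1909: 29 years, of which 6 contain a Feb 29 — 23×365 + 6×366 = 10591 days.
(1900 is not a leap year (divisible by 100 but not 400).)
July 1909: 31 − 21 = 10 days remain.
Then 10 full months totalling 304 days.
June 1–24, 1910: 24 days.
Residual: 338 days.
Total: 10929 days.
10929 mod 7 = 2, so 2 days after Wednesday is Friday.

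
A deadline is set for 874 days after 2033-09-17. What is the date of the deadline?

2036-02-08

Count 874 days after September 17, 2033:
Day-of-year of September 17, 2033: 260.
Day-of-year of February 8, 2036: 39.
2033 has 365 days, so 365 − 260 = 105 days remain in 2033.
Full years: 2034: 365; 2035: 365. Sum = 730.
Total: 105 + 730 + 39 = 874 days.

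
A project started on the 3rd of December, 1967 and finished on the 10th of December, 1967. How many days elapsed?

7

Within December 1967: 10 − 3 = 7 days.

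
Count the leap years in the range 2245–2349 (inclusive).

Years divisible by 4: 2248, 2252, …, 2348 — 26 in all.
Of these, 2300 is divisible by 100 but not 400, so not leap.
Leap years: 26 − 1 = 25.

25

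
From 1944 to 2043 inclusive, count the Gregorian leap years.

Years divisible by 4: 1944, 1948, …, 2040 — 25 in all.
2000 is divisible by 400, so still leap.
No century exceptions apply. Count: 25.

25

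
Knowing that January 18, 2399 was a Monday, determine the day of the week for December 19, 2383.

Monday

Count forward from the earlier date (December 19, 2383) to the later (January 18, 2399):
From December 19, 2383 to December 19, 2398: 15 years, of which 4 contain a Feb 29 — 11×365 + 4×366 = 5479 days.
December 2398: 31 − 19 = 12 days remain.
January 1–18, 2399: 18 days.
Residual: 30 days.
Total: 5509 days.
5509 is a multiple of 7, so December 19, 2383 falls on the same weekday: Monday.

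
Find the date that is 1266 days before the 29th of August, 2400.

the 12th of March, 2397

Count 1266 days before August 29, 2400:
Day-of-year of March 12, 2397: 71.
Day-of-year of August 29, 2400: 242.
2397 has 365 days, so 365 − 71 = 294 days remain in 2397.
Full years: 2398: 365; 2399: 365. Sum = 730.
Total: 294 + 730 + 242 = 1266 days.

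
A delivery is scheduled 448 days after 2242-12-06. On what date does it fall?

2244-02-27

Count 448 days after December 6, 2242:
Day-of-year of December 6, 2242: 340.
Day-of-year of February 27, 2244: 58.
2242 has 365 days, so 365 − 340 = 25 days remain in 2242.
Full years: 2243: 365. Sum = 365.
Total: 25 + 365 + 58 = 448 days.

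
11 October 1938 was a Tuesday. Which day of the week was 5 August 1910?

Friday

Count forward from the earlier date (August 5, 1910) to the later (October 11, 1938):
From August 5, 1910 to August 5, 1938: 28 years, of which 7 contain a Feb 29 — 21×365 + 7×366 = 10227 days.
August 1938: 31 − 5 = 26 days remain.
Then September (30): 30 days.
October 1–11, 1938: 11 days.
Residual: 67 days.
Total: 10294 days.
10294 mod 7 = 4, so 4 days before Tuesday is Friday.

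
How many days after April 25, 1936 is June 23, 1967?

Day-of-year of April 25, 1936: 116.
Day-of-year of June 23, 1967: 174.
1936 has 366 days, so 366 − 116 = 250 days remain in 1936.
Full years 1937–1966: 23 common + 7 leap = 23×365 + 7×366 = 10957 days.
Total: 250 + 10957 + 174 = 11381 days.

11381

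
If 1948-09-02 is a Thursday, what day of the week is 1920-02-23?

Count forward from the earlier date (February 23, 1920) to the later (September 2, 1948):
Day-of-year of February 23, 1920: 54.
Day-of-year of September 2, 1948: 246.
1920 has 366 days, so 366 − 54 = 312 days remain in 1920.
Full years 1921–1947: 21 common + 6 leap = 21×365 + 6×366 = 9861 days.
Total: 312 + 9861 + 246 = 10419 days.
10419 mod 7 = 3, so 3 days before Thursday is Monday.

Monday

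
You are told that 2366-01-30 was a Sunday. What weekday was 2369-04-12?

Saturday

January 30, 2366 → January 30, 2367: 365 days.
January 30, 2367 → January 30, 2368: 365 days.
January 30, 2368 → January 30, 2369: 366 days (2368 is a leap year).
January 2369: 31 − 30 = 1 day remains.
Then February 2369 (28), March (31): 28 + 31 = 59 days.
April 1–12, 2369: 12 days.
Residual: 72 days.
Total: 1168 days.
1168 mod 7 = 6, so 6 days after Sunday is Saturday.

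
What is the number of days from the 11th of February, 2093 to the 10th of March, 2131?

13905

From February 11, 2093 to February 11, 2131: 38 years, of which 8 contain a Feb 29 — 30×365 + 8×366 = 13878 days.
(2100 is not a leap year (divisible by 100 but not 400).)
February 2131: 28 − 11 = 17 days remain (2131 is not a leap year, so February has 28 days).
March 1–10, 2131: 10 days.
Residual: 27 days.
Total: 13905 days.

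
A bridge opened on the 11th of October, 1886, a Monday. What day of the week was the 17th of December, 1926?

Friday

From October 11, 1886 to October 11, 1926: 40 years, of which 9 contain a Feb 29 — 31×365 + 9×366 = 14609 days.
(1900 is not a leap year (divisible by 100 but not 400).)
October 1926: 31 − 11 = 20 days remain.
Then November (30): 30 days.
December 1–17, 1926: 17 days.
Residual: 67 days.
Total: 14676 days.
14676 mod 7 = 4, so 4 days after Monday is Friday.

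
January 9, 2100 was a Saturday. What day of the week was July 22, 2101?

Friday

Day-of-year of January 9, 2100: 9.
Day-of-year of July 22, 2101: 203.
2100 has 365 days, so 365 − 9 = 356 days remain in 2100.
Total: 356 + 203 = 559 days.
559 mod 7 = 6, so 6 days after Saturday is Friday.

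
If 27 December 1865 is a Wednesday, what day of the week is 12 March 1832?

Count forward from the earlier date (March 12, 1832) to the later (December 27, 1865):
Day-of-year of March 12, 1832: 72.
Day-of-year of December 27, 1865: 361.
1832 has 366 days, so 366 − 72 = 294 days remain in 1832.
Full years 1833–1864: 24 common + 8 leap = 24×365 + 8×366 = 11688 days.
Total: 294 + 11688 + 361 = 12343 days.
12343 mod 7 = 2, so 2 days before Wednesday is Monday.

Monday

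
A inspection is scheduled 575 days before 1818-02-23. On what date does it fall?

1816-07-28

Count 575 days before February 23, 1818:
July 28, 1816 → July 28, 1817: 365 days.
July 1817: 31 − 28 = 3 days remain.
Then August (31), September (30), October (31), November (30), December (31), January (31): 31 + 30 + 31 + 30 + 31 + 31 = 184 days.
February 1–23, 1818: 23 days (1818 is not a leap year).
Residual: 210 days.
Total: 575 days.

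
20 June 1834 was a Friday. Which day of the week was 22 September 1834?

June 1834: 30 − 20 = 10 days remain.
Then July (31), August (31): 31 + 31 = 62 days.
September 1–22, 1834: 22 days.
Total: 10 + 62 + 22 = 94 days.
94 mod 7 = 3, so 3 days after Friday is Monday.

Monday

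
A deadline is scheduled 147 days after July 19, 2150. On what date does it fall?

December 13, 2150

Count 147 days after July 19, 2150:
July 2150: 31 − 19 = 12 days remain.
Then August (31), September (30), October (31), November (30): 31 + 30 + 31 + 30 = 122 days.
December 1–13, 2150: 13 days.
Total: 12 + 122 + 13 = 147 days.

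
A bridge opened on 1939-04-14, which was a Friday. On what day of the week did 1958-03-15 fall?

Day-of-year of April 14, 1939: 104.
Day-of-year of March 15, 1958: 74.
1939 has 365 days, so 365 − 104 = 261 days remain in 1939.
Full years 1940–1957: 13 common + 5 leap = 13×365 + 5×366 = 6575 days.
Total: 261 + 6575 + 74 = 6910 days.
6910 mod 7 = 1, so 1 day after Friday is Saturday.

Saturday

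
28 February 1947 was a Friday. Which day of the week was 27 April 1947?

February 1947: 28 − 28 = 0 days remain (1947 is not a leap year, so February has 28 days).
Then March (31): 31 days.
April 1–27, 1947: 27 days.
Total: 0 + 31 + 27 = 58 days.
58 mod 7 = 2, so 2 days after Friday is Sunday.

Sunday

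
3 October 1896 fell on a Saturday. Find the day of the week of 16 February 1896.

Count forward from the earlier date (February 16, 1896) to the later (October 3, 1896):
February 1896: 29 − 16 = 13 days remain (1896 is a leap year, so February has 29 days).
Then March (31), April (30), May (31), June (30), July (31), August (31), September (30): 31 + 30 + 31 + 30 + 31 + 31 + 30 = 214 days.
October 1–3, 1896: 3 days.
Total: 13 + 214 + 3 = 230 days.
230 mod 7 = 6, so 6 days before Saturday is Sunday.

Sunday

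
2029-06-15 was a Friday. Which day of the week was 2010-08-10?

Tuesday

Count forward from the earlier date (August 10, 2010) to the later (June 15, 2029):
Day-of-year of August 10, 2010: 222.
Day-of-year of June 15, 2029: 166.
2010 has 365 days, so 365 − 222 = 143 days remain in 2010.
Full years 2011–2028: 13 common + 5 leap = 13×365 + 5×366 = 6575 days.
Total: 143 + 6575 + 166 = 6884 days.
6884 mod 7 = 3, so 3 days before Friday is Tuesday.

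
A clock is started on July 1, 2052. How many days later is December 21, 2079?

10034

Day-of-year of July 1, 2052: 183.
Day-of-year of December 21, 2079: 355.
2052 has 366 days, so 366 − 183 = 183 days remain in 2052.
Full years 2053–2078: 20 common + 6 leap = 20×365 + 6×366 = 9496 days.
Total: 183 + 9496 + 355 = 10034 days.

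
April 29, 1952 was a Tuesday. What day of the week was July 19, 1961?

Wednesday

Day-of-year of April 29, 1952: 120.
Day-of-year of July 19, 1961: 200.
1952 has 366 days, so 366 − 120 = 246 days remain in 1952.
Full years 1953–1960: 6 common + 2 leap = 6×365 + 2×366 = 2922 days.
Total: 246 + 2922 + 200 = 3368 days.
3368 mod 7 = 1, so 1 day after Tuesday is Wednesday.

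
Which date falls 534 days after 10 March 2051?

25 August 2052

Count 534 days after March 10, 2051:
March 2051: 31 − 10 = 21 days remain.
Then 16 full months totalling 488 days.
August 1–25, 2052: 25 days.
Total: 21 + 488 + 25 = 534 days.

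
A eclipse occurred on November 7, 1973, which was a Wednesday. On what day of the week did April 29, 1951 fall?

Count forward from the earlier date (April 29, 1951) to the later (November 7, 1973):
From April 29, 1951 to April 29, 1973: 22 years, of which 6 contain a Feb 29 — 16×365 + 6×366 = 8036 days.
April 1973: 30 − 29 = 1 day remains.
Then May (31), June (30), July (31), August (31), September (30), October (31): 31 + 30 + 31 + 31 + 30 + 31 = 184 days.
November 1–7, 1973: 7 days.
Residual: 192 days.
Total: 8228 days.
8228 mod 7 = 3, so 3 days before Wednesday is Sunday.

Sunday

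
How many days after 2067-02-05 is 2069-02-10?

736

February 2067: 28 − 5 = 23 days remain (2067 is not a leap year, so February has 28 days).
Then 23 full months totalling 703 days.
February 1–10, 2069: 10 days (2069 is not a leap year).
Total: 23 + 703 + 10 = 736 days.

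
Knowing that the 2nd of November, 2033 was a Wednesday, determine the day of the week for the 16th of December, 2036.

Day-of-year of November 2, 2033: 306.
Day-of-year of December 16, 2036: 351.
2033 has 365 days, so 365 − 306 = 59 days remain in 2033.
Full years: 2034: 365; 2035: 365. Sum = 730.
Total: 59 + 730 + 351 = 1140 days.
1140 mod 7 = 6, so 6 days after Wednesday is Tuesday.

Tuesday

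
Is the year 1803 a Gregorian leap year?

1803 is not a leap year.

No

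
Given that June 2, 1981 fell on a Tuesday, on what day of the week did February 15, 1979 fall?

Count forward from the earlier date (February 15, 1979) to the later (June 2, 1981):
Day-of-year of February 15, 1979: 46.
Day-of-year of June 2, 1981: 153.
1979 has 365 days, so 365 − 46 = 319 days remain in 1979.
Full years: 1980: 366. Sum = 366.
Total: 319 + 366 + 153 = 838 days.
838 mod 7 = 5, so 5 days before Tuesday is Thursday.

Thursday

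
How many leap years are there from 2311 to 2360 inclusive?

Years divisible by 4: 2312, 2316, …, 2360 — 13 in all.
No century exceptions apply. Count: 13.

13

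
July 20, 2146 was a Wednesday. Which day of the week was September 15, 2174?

From July 20, 2146 to July 20, 2174: 28 years, of which 7 contain a Feb 29 — 21×365 + 7×366 = 10227 days.
July 2174: 31 − 20 = 11 days remain.
Then August (31): 31 days.
September 1–15, 2174: 15 days.
Residual: 57 days.
Total: 10284 days.
10284 mod 7 = 1, so 1 day after Wednesday is Thursday.

Thursday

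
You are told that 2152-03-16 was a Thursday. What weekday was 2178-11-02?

From March 16, 2152 to March 16, 2178: 26 years, of which 6 contain a Feb 29 — 20×365 + 6×366 = 9496 days.
March 2178: 31 − 16 = 15 days remain.
Then April (30), May (31), June (30), July (31), August (31), September (30), October (31): 30 + 31 + 30 + 31 + 31 + 30 + 31 = 214 days.
November 1–2, 2178: 2 days.
Residual: 231 days.
Total: 9727 days.
9727 mod 7 = 4, so 4 days after Thursday is Monday.

Monday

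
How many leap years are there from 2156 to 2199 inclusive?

Years divisible by 4 in [2156, 2199]: 2156, 2160, 2164, 2168, 2172, 2176, 2180, 2184, 2188, 2192, 2196.
No century exceptions apply. Count: 11.

11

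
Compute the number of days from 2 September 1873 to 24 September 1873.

22

Within September 1873: 24 − 2 = 22 days.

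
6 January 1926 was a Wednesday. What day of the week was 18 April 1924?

Count forward from the earlier date (April 18, 1924) to the later (January 6, 1926):
April 18, 1924 → April 18, 1925: 365 days.
April 1925: 30 − 18 = 12 days remain.
Then May (31), June (30), July (31), August (31), September (30), October (31), November (30), December (31): 31 + 30 + 31 + 31 + 30 + 31 + 30 + 31 = 245 days.
January 1–6, 1926: 6 days.
Residual: 263 days.
Total: 628 days.
628 mod 7 = 5, so 5 days before Wednesday is Friday.

Friday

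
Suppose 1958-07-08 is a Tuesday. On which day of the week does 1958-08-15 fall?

Friday

July 1958: 31 − 8 = 23 days remain.
August 1–15, 1958: 15 days.
Total: 23 + 15 = 38 days.
38 mod 7 = 3, so 3 days after Tuesday is Friday.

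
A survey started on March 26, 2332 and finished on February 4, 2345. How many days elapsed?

Day-of-year of March 26, 2332: 86.
Day-of-year of February 4, 2345: 35.
2332 has 366 days, so 366 − 86 = 280 days remain in 2332.
Full years 2333–2344: 9 common + 3 leap = 9×365 + 3×366 = 4383 days.
Total: 280 + 4383 + 35 = 4698 days.

4698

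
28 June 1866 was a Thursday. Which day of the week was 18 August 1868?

June 28, 1866 → June 28, 1867: 365 days.
June 28, 1867 → June 28, 1868: 366 days (1868 is a leap year).
June 1868: 30 − 28 = 2 days remain.
Then July (31): 31 days.
August 1–18, 1868: 18 days.
Residual: 51 days.
Total: 782 days.
782 mod 7 = 5, so 5 days after Thursday is Tuesday.

Tuesday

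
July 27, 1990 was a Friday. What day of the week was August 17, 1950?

Thursday

Count forward from the earlier date (August 17, 1950) to the later (July 27, 1990):
From August 17, 1950 to August 17, 1989: 39 years, of which 10 contain a Feb 29 — 29×365 + 10×366 = 14245 days.
August 1989: 31 − 17 = 14 days remain.
Then 10 full months totalling 303 days.
July 1–27, 1990: 27 days.
Residual: 344 days.
Total: 14589 days.
14589 mod 7 = 1, so 1 day before Friday is Thursday.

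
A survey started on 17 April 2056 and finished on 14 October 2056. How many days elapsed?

180

April 2056: 30 − 17 = 13 days remain.
Then May (31), June (30), July (31), August (31), September (30): 31 + 30 + 31 + 31 + 30 = 153 days.
October 1–14, 2056: 14 days.
Total: 13 + 153 + 14 = 180 days.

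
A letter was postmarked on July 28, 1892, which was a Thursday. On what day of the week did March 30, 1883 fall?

Count forward from the earlier date (March 30, 1883) to the later (July 28, 1892):
From March 30, 1883 to March 30, 1892: 9 years, of which 3 contain a Feb 29 — 6×365 + 3×366 = 3288 days.
March 1892: 31 − 30 = 1 day remains.
Then April (30), May (31), June (30): 30 + 31 + 30 = 91 days.
July 1–28, 1892: 28 days.
Residual: 120 days.
Total: 3408 days.
3408 mod 7 = 6, so 6 days before Thursday is Friday.

Friday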